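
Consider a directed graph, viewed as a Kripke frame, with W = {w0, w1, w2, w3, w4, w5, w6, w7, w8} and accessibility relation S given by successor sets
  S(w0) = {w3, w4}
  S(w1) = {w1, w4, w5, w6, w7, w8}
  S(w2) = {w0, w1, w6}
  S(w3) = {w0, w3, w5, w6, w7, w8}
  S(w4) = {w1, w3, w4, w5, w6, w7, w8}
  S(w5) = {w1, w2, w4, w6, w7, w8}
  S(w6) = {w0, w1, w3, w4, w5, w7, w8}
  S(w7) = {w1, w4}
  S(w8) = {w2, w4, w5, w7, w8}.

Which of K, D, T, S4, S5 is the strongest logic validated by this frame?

Serial (axiom D): yes — every world has a successor (e.g. w0 S w3).
Reflexive (axiom T): no — w0 is not related to itself.
Transitive (axiom 4): no — w0 S w3 and w3 S w5, but not w0 S w5.
Euclidean (axiom 5): no — w0 S w3 and w0 S w4, but not w3 S w4.
So F validates K, D; T would additionally require S to be reflexive. The strongest is D.

D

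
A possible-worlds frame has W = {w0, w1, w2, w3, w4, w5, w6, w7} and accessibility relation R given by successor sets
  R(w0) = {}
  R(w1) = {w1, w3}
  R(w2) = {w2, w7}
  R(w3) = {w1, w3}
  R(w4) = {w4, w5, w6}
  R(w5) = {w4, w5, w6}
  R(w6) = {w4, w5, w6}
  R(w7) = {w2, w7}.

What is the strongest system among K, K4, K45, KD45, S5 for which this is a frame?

K45

Transitive (axiom 4): yes — every two-step R-path is closed by a direct edge.
Euclidean (axiom 5): yes — any two successors of a common world are R-related.
Serial (axiom D): no — w0 has no R-successor.
Reflexive (axiom T): no — w0 is not related to itself.
So F validates K, K4, K45; KD45 would additionally require R to be serial. The strongest is K45.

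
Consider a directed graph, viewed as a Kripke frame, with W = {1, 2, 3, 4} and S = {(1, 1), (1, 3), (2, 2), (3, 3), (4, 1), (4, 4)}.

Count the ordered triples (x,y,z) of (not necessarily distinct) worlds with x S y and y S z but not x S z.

1

Enumerating: (4,1,3).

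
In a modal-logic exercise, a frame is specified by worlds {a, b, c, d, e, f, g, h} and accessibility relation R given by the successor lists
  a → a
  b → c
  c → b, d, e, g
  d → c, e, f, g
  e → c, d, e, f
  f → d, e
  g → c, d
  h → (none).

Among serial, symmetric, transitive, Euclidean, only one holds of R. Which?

symmetric

Serial: no — h has no R-successor.
Symmetric: yes — every pair in R has its reverse in R.
Transitive: no — b R c and c R d, but not b R d.
Euclidean: no — c R b and c R d, but not b R d.
Only symmetric holds.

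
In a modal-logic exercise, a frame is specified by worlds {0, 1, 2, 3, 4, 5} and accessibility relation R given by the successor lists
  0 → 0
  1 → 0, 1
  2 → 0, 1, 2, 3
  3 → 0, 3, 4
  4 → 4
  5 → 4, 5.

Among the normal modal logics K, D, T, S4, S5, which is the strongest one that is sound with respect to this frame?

T

Serial (axiom D): yes — every world has a successor (e.g. 0 R 0).
Reflexive (axiom T): yes — every world is R-related to itself.
Transitive (axiom 4): no — 2 R 3 and 3 R 4, but not 2 R 4.
Euclidean (axiom 5): no — 2 R 0 and 2 R 1, but not 0 R 1.
So F validates K, D, T; S4 would additionally require R to be transitive. The strongest is T.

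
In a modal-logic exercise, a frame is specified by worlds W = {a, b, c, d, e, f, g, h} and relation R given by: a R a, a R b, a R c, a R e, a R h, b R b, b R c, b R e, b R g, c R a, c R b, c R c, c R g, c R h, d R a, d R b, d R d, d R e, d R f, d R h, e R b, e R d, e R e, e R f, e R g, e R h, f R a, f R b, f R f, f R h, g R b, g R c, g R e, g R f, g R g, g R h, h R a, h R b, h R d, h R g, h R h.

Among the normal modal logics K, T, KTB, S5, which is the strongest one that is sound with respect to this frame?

T

Reflexive (axiom T): yes — every world is R-related to itself.
Symmetric (axiom B): no — a R b but not b R a.
Euclidean (axiom 5): no — a R b and a R h, but not b R h.
So F validates K, T; KTB would additionally require R to be symmetric. The strongest is T.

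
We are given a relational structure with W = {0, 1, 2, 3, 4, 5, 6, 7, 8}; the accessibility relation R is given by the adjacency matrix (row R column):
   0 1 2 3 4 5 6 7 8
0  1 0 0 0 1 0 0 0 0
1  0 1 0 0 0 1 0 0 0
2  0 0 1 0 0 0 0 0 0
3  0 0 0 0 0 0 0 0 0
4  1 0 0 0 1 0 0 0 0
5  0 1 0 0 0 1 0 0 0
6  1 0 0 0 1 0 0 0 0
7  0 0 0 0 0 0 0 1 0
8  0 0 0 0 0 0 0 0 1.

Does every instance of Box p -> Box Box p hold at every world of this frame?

Yes

By correspondence theory, 4 is valid on a frame iff R is transitive.
Transitive: yes — every two-step R-path is closed by a direct edge.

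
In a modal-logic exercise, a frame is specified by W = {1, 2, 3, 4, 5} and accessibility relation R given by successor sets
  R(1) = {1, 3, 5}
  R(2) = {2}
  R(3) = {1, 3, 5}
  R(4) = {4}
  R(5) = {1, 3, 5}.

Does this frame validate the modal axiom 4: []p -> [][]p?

The schema 4 characterises exactly the transitive frames.
Transitive: yes — every two-step R-path is closed by a direct edge.

Yes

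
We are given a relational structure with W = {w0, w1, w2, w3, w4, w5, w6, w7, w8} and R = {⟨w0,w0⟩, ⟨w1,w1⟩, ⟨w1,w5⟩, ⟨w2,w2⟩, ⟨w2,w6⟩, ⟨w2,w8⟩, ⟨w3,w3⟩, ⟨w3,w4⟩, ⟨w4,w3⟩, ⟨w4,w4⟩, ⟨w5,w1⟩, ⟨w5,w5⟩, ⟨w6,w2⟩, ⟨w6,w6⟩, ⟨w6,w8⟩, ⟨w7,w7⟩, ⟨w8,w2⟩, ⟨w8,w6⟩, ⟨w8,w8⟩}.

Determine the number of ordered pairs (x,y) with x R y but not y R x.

0

R is symmetric; there are no such tuples.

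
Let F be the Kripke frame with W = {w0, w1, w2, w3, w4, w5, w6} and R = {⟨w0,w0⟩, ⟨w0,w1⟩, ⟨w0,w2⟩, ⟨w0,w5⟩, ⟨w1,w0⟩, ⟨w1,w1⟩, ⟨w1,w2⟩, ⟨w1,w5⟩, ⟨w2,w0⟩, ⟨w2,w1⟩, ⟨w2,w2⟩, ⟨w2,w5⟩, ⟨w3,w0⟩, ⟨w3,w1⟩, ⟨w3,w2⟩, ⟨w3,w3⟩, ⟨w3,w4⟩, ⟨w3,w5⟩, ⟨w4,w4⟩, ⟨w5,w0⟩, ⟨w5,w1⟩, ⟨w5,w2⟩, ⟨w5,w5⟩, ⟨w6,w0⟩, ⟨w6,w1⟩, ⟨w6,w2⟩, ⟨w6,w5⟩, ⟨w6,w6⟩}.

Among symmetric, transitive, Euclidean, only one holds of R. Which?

Symmetric: no — w3 R w0 but not w0 R w3.
Transitive: yes — every two-step R-path is closed by a direct edge.
Euclidean: no — w3 R w0 and w3 R w4, but not w0 R w4.
Only transitive holds.

transitive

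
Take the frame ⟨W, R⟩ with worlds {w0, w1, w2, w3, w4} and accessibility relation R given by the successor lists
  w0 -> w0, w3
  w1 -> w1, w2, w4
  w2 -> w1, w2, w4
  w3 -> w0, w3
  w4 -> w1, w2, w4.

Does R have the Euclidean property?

Yes

Euclidean: yes — any two successors of a common world are R-related.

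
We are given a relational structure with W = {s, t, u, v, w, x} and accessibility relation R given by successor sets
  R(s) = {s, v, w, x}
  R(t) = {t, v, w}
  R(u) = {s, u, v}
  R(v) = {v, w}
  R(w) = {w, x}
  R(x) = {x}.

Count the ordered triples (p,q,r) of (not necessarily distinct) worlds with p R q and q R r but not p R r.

5

Enumerating: (t,w,x), (u,s,w), (u,s,x), (u,v,w), (v,w,x).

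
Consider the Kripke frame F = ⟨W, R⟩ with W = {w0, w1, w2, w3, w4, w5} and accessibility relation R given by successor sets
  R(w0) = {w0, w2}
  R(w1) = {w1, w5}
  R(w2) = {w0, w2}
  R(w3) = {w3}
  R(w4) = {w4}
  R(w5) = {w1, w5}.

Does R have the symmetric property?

Symmetric: yes — every pair in R has its reverse in R.

Yes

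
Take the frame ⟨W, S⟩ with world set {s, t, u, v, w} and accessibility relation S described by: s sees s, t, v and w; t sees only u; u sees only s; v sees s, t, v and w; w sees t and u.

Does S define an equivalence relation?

Reflexive: no — t is not related to itself.
Symmetric: no — s S t but not t S s.
Transitive: no — s S t and t S u, but not s S u.
So S is not an equivalence relation.

No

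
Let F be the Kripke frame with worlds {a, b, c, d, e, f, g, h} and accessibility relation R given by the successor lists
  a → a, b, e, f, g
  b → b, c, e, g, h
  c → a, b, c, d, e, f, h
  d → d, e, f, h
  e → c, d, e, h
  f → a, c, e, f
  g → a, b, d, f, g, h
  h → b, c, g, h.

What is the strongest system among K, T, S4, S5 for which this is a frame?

T

Reflexive (axiom T): yes — every world is R-related to itself.
Transitive (axiom 4): no — a R b and b R c, but not a R c.
Euclidean (axiom 5): no — a R b and a R f, but not b R f.
So F validates K, T; S4 would additionally require R to be transitive. The strongest is T.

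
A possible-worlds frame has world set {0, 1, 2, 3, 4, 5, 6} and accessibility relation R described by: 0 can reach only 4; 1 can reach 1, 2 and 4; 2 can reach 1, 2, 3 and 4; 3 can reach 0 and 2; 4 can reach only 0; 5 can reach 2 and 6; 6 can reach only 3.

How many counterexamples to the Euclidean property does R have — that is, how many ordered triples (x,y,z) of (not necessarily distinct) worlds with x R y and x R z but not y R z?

Enumerating: (0,4,4), (1,4,1), (1,4,2), (1,4,4), (2,1,3), (2,3,1), (2,3,3), (2,3,4), (2,4,1), (2,4,2), (2,4,3), (2,4,4), … and 8 more.
Total: 20.

20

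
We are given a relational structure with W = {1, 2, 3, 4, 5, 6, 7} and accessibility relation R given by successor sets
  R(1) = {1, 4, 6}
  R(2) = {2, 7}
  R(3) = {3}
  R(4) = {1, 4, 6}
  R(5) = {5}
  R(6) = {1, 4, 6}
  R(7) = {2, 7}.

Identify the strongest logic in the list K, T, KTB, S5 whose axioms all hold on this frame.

Reflexive (axiom T): yes — every world is R-related to itself.
Symmetric (axiom B): yes — every pair in R has its reverse in R.
Euclidean (axiom 5): yes — any two successors of a common world are R-related.
So F validates K, T, KTB, S5. The strongest is S5.

S5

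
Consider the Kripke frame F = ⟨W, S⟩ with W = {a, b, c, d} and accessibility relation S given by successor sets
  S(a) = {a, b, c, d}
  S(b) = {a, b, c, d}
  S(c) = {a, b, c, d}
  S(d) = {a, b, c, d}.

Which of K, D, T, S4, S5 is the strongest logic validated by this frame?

S5

Serial (axiom D): yes — every world has a successor (e.g. a S a).
Reflexive (axiom T): yes — every world is S-related to itself.
Transitive (axiom 4): yes — every two-step S-path is closed by a direct edge.
Euclidean (axiom 5): yes — any two successors of a common world are S-related.
So F validates K, D, T, S4, S5. The strongest is S5.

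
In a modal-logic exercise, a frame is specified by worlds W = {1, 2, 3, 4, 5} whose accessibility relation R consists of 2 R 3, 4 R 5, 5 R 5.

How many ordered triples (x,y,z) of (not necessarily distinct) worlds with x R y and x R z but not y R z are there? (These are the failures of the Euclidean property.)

1

Enumerating: (2,3,3).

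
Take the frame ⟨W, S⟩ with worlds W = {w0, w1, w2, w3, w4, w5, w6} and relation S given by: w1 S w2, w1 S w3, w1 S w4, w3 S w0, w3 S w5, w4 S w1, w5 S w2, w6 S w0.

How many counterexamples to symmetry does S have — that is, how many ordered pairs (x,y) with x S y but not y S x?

6

Enumerating: (w1,w2), (w1,w3), (w3,w0), (w3,w5), (w5,w2), (w6,w0).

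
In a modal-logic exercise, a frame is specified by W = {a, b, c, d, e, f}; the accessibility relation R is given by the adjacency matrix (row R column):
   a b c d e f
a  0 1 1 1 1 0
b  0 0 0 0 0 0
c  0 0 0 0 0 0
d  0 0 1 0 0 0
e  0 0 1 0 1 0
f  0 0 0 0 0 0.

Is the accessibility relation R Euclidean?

Euclidean: no — a R b and a R c, but not b R c.

No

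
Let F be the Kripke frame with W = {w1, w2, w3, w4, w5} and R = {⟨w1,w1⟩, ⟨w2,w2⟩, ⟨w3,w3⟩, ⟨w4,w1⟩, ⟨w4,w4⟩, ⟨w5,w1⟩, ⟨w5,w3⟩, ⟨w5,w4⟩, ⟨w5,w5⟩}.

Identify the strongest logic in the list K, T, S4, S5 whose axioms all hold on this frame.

S4

Reflexive (axiom T): yes — every world is R-related to itself.
Transitive (axiom 4): yes — every two-step R-path is closed by a direct edge.
Euclidean (axiom 5): no — w5 R w1 and w5 R w3, but not w1 R w3.
So F validates K, T, S4; S5 would additionally require R to be Euclidean. The strongest is S4.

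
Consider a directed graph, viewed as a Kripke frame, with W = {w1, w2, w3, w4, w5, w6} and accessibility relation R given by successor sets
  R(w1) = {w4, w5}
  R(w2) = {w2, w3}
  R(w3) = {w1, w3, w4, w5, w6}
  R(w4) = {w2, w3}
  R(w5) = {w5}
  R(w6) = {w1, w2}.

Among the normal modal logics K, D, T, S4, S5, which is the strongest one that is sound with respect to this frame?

Serial (axiom D): yes — every world has a successor (e.g. w1 R w4).
Reflexive (axiom T): no — w1 is not related to itself.
Transitive (axiom 4): no — w1 R w4 and w4 R w2, but not w1 R w2.
Euclidean (axiom 5): no — w1 R w4 and w1 R w5, but not w4 R w5.
So F validates K, D; T would additionally require R to be reflexive. The strongest is D.

D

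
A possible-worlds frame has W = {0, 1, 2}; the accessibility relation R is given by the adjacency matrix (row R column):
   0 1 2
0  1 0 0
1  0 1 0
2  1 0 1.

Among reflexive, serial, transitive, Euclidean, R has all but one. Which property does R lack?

Reflexive: yes — every world is R-related to itself.
Serial: yes — every world has a successor (e.g. 0 R 0).
Transitive: yes — every two-step R-path is closed by a direct edge.
Euclidean: no — 2 R 0 and 2 R 2, but not 0 R 2.
Only Euclidean fails.

Euclidean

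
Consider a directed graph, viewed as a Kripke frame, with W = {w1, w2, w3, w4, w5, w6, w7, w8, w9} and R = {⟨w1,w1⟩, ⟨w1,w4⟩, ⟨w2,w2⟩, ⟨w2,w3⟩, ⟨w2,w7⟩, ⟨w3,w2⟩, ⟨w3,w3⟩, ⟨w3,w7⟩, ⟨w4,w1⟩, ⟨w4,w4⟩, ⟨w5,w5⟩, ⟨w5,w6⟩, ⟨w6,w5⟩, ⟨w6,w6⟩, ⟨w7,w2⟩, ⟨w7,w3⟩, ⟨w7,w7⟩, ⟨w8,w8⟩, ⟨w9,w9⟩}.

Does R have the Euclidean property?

Euclidean: yes — any two successors of a common world are R-related.

Yes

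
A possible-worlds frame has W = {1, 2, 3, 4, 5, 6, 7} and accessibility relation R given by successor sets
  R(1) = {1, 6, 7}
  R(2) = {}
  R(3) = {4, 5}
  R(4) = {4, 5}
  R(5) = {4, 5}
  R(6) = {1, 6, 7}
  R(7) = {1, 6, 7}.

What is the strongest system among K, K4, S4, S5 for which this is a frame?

Transitive (axiom 4): yes — every two-step R-path is closed by a direct edge.
Reflexive (axiom T): no — 2 is not related to itself.
Euclidean (axiom 5): yes — any two successors of a common world are R-related.
So F validates K, K4; S4 would additionally require R to be reflexive. The strongest is K4.

K4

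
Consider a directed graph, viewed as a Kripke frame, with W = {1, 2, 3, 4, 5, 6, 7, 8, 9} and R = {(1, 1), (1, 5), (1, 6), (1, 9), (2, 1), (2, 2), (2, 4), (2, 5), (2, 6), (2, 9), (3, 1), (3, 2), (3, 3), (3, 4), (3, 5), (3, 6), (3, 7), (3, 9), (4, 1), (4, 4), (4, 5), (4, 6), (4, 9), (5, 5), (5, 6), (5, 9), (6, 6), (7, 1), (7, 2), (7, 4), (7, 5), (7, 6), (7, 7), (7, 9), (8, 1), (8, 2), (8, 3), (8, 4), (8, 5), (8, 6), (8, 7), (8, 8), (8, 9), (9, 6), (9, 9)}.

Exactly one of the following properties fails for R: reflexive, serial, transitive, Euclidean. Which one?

Euclidean

Reflexive: yes — every world is R-related to itself.
Serial: yes — every world has a successor (e.g. 1 R 1).
Transitive: yes — every two-step R-path is closed by a direct edge.
Euclidean: no — 1 R 6 and 1 R 5, but not 6 R 5.
Only Euclidean fails.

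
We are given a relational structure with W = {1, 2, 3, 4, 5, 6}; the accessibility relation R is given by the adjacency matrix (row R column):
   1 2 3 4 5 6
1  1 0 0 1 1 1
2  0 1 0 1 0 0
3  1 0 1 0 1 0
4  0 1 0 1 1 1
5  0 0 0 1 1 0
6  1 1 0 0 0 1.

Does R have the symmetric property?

Symmetric: no — 1 R 4 but not 4 R 1.

No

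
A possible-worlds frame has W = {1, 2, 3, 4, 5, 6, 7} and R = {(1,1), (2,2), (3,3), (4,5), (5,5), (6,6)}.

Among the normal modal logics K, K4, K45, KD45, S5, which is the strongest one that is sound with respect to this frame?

Transitive (axiom 4): yes — every two-step R-path is closed by a direct edge.
Euclidean (axiom 5): yes — any two successors of a common world are R-related.
Serial (axiom D): no — 7 has no R-successor.
Reflexive (axiom T): no — 4 is not related to itself.
So F validates K, K4, K45; KD45 would additionally require R to be serial. The strongest is K45.

K45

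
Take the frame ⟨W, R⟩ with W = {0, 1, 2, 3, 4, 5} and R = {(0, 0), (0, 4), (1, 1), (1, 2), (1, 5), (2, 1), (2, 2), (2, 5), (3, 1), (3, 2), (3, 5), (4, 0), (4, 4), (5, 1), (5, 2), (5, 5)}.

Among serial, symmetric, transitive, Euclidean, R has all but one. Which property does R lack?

Serial: yes — every world has a successor (e.g. 0 R 0).
Symmetric: no — 3 R 1 but not 1 R 3.
Transitive: yes — every two-step R-path is closed by a direct edge.
Euclidean: yes — any two successors of a common world are R-related.
Only symmetric fails.

symmetric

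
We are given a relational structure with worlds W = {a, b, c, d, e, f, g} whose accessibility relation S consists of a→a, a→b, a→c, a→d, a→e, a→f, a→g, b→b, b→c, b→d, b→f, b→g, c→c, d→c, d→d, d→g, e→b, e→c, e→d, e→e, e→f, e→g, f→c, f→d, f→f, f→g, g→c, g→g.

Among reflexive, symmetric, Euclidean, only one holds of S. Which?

reflexive

Reflexive: yes — every world is S-related to itself.
Symmetric: no — a S b but not b S a.
Euclidean: no — a S b and a S e, but not b S e.
Only reflexive holds.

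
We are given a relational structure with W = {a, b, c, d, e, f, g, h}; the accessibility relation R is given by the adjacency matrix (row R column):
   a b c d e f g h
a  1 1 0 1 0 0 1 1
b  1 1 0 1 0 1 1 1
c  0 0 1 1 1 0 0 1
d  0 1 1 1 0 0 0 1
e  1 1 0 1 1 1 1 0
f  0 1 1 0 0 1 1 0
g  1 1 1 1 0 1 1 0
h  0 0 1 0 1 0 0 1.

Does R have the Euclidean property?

Euclidean: no — a R d and a R g, but not d R g.

No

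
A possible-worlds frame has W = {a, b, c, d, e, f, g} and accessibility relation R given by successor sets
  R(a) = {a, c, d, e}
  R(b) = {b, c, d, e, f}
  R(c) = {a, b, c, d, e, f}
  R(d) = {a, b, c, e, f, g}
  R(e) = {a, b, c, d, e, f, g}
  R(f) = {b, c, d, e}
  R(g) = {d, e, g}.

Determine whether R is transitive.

Transitive: no — a R c and c R b, but not a R b.

No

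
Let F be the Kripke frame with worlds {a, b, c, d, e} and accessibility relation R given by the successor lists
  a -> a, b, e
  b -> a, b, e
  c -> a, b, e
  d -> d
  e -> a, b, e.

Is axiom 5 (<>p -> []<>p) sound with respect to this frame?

Yes

Axiom 5 corresponds to the accessibility relation being Euclidean.
Euclidean: yes — any two successors of a common world are R-related.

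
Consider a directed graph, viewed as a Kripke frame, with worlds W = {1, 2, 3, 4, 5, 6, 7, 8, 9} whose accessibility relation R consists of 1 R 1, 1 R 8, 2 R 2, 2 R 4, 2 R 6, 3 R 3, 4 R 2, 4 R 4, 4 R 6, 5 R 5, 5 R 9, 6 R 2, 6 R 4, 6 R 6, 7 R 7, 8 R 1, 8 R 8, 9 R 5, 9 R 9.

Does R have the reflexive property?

Reflexive: yes — every world is R-related to itself.

Yes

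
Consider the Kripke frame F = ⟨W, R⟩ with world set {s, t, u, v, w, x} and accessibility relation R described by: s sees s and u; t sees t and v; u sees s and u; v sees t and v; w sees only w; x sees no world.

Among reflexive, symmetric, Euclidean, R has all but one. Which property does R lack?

reflexive

Reflexive: no — x is not related to itself.
Symmetric: yes — every pair in R has its reverse in R.
Euclidean: yes — any two successors of a common world are R-related.
Only reflexive fails.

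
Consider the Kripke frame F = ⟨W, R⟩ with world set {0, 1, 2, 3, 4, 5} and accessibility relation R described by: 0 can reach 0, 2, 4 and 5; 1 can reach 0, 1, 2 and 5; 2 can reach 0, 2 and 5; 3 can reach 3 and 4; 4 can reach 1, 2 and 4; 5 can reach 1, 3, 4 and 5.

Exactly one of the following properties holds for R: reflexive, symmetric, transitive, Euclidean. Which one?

Reflexive: yes — every world is R-related to itself.
Symmetric: no — 0 R 4 but not 4 R 0.
Transitive: no — 0 R 4 and 4 R 1, but not 0 R 1.
Euclidean: no — 0 R 2 and 0 R 4, but not 2 R 4.
Only reflexive holds.

reflexive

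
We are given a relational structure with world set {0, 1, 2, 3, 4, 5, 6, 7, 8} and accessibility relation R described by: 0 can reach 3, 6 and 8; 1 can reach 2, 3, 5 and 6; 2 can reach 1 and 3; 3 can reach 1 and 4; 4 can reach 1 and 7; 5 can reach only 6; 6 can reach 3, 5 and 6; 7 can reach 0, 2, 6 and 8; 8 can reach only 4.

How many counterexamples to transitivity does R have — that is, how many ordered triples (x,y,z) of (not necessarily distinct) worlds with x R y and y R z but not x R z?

36

Enumerating: (0,3,1), (0,3,4), (0,6,5), (0,8,4), (1,2,1), (1,3,1), (1,3,4), (2,1,2), (2,1,5), (2,1,6), (2,3,4), (3,1,2), … and 24 more.
Total: 36.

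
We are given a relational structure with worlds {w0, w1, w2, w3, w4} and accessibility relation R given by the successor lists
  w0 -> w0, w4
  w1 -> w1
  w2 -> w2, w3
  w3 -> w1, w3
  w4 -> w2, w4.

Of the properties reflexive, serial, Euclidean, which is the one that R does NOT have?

Reflexive: yes — every world is R-related to itself.
Serial: yes — every world has a successor (e.g. w0 R w0).
Euclidean: no — w0 R w4 and w0 R w0, but not w4 R w0.
Only Euclidean fails.

Euclidean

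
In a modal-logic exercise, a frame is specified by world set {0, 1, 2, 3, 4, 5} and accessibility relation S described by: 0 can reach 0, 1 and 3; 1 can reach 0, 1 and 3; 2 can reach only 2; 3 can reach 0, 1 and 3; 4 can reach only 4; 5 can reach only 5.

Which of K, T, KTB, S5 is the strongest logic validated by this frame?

S5

Reflexive (axiom T): yes — every world is S-related to itself.
Symmetric (axiom B): yes — every pair in S has its reverse in S.
Euclidean (axiom 5): yes — any two successors of a common world are S-related.
So F validates K, T, KTB, S5. The strongest is S5.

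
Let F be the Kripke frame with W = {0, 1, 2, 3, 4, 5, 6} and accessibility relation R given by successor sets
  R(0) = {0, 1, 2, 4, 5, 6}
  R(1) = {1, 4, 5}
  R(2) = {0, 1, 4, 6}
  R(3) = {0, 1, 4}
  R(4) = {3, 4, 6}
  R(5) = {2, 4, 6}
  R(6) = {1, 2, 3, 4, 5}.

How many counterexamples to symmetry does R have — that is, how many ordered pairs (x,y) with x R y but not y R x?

Enumerating: (0,1), (0,4), (0,5), (0,6), (1,4), (1,5), (2,1), (2,4), (3,0), (3,1), (5,2), (5,4), (6,1), (6,3).

14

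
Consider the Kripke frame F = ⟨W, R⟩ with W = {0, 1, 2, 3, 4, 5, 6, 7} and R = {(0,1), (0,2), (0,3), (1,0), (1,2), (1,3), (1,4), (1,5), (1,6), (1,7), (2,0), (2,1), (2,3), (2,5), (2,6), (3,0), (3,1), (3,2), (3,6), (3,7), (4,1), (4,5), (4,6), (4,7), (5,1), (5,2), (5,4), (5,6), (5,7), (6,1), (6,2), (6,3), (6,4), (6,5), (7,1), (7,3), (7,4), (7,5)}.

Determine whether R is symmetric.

Symmetric: yes — every pair in R has its reverse in R.

Yes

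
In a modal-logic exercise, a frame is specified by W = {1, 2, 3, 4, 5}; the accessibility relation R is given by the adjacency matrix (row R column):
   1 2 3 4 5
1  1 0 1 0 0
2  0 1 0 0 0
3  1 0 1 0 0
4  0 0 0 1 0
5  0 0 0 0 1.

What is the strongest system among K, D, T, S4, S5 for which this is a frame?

S5

Serial (axiom D): yes — every world has a successor (e.g. 1 R 1).
Reflexive (axiom T): yes — every world is R-related to itself.
Transitive (axiom 4): yes — every two-step R-path is closed by a direct edge.
Euclidean (axiom 5): yes — any two successors of a common world are R-related.
So F validates K, D, T, S4, S5. The strongest is S5.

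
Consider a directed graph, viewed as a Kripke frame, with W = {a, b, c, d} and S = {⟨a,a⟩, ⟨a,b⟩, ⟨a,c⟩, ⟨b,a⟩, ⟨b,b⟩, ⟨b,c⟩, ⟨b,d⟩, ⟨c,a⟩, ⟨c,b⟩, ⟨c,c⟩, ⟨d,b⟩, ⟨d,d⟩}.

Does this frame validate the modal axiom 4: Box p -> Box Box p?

No

By correspondence theory, 4 is valid on a frame iff S is transitive.
Transitive: no — a S b and b S d, but not a S d.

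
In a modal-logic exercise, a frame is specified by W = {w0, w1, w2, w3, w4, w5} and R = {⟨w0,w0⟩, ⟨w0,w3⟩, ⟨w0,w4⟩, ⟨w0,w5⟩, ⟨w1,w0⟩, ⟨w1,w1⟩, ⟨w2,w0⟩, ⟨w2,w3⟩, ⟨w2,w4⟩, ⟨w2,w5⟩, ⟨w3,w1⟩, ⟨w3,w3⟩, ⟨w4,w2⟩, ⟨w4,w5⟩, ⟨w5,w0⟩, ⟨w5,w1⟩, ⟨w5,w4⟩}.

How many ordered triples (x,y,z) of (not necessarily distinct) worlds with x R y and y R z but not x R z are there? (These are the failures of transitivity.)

Enumerating: (w0,w3,w1), (w0,w4,w2), (w0,w5,w1), (w1,w0,w3), (w1,w0,w4), (w1,w0,w5), (w2,w3,w1), (w2,w4,w2), (w2,w5,w1), (w3,w1,w0), (w4,w2,w0), (w4,w2,w3), … and 8 more.
Total: 20.

20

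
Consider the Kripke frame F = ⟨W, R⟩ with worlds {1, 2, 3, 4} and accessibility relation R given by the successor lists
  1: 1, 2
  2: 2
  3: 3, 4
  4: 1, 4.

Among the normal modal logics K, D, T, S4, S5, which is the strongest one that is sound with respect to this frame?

T

Serial (axiom D): yes — every world has a successor (e.g. 1 R 1).
Reflexive (axiom T): yes — every world is R-related to itself.
Transitive (axiom 4): no — 3 R 4 and 4 R 1, but not 3 R 1.
Euclidean (axiom 5): no — 1 R 2 and 1 R 1, but not 2 R 1.
So F validates K, D, T; S4 would additionally require R to be transitive. The strongest is T.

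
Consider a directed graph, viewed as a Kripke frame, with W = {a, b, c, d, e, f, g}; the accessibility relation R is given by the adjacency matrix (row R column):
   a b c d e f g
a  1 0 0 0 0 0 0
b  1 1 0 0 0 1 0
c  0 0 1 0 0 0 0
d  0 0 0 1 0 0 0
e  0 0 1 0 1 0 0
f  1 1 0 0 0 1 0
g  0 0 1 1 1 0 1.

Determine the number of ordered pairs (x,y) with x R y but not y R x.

Enumerating: (b,a), (e,c), (f,a), (g,c), (g,d), (g,e).

6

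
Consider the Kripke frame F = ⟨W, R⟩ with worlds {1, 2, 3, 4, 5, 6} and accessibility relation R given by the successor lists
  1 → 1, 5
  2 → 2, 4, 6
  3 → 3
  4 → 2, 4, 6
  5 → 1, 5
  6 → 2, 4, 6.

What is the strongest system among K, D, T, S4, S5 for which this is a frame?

Serial (axiom D): yes — every world has a successor (e.g. 1 R 1).
Reflexive (axiom T): yes — every world is R-related to itself.
Transitive (axiom 4): yes — every two-step R-path is closed by a direct edge.
Euclidean (axiom 5): yes — any two successors of a common world are R-related.
So F validates K, D, T, S4, S5. The strongest is S5.

S5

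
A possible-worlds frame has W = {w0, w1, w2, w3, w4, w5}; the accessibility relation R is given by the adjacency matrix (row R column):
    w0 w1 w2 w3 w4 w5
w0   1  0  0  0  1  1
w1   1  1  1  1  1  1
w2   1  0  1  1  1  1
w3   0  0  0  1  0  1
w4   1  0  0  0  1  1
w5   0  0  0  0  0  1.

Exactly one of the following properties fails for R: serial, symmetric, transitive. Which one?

symmetric

Serial: yes — every world has a successor (e.g. w0 R w0).
Symmetric: no — w0 R w5 but not w5 R w0.
Transitive: yes — every two-step R-path is closed by a direct edge.
Only symmetric fails.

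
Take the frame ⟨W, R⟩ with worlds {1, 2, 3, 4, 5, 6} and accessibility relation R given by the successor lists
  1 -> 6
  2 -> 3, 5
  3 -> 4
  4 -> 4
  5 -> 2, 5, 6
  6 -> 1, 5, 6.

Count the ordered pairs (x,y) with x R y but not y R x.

Enumerating: (2,3), (3,4).

2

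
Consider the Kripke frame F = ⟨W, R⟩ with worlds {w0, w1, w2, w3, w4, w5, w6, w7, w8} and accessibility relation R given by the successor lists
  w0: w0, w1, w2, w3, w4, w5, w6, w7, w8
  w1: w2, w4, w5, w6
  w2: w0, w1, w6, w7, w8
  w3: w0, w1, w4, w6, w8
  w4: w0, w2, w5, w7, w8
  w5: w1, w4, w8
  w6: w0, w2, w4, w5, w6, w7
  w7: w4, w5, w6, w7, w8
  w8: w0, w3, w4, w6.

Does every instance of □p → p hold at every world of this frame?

No

By correspondence theory, T is valid on a frame iff R is reflexive.
Reflexive: no — w1 is not related to itself.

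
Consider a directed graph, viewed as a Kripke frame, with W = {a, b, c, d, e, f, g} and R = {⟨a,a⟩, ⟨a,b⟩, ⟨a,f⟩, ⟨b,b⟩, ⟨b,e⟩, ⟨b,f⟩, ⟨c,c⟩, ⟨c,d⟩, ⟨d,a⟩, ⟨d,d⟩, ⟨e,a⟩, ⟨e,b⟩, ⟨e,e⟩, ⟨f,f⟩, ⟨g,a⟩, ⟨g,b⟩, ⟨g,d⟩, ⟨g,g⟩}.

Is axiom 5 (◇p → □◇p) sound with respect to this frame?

By correspondence theory, 5 is valid on a frame iff R is Euclidean.
Euclidean: no — a R f and a R b, but not f R b.

No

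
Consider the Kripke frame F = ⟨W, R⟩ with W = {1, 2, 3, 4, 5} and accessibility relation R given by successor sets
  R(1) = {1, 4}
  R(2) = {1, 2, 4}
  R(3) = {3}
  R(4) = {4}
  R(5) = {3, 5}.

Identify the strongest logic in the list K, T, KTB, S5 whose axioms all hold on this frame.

Reflexive (axiom T): yes — every world is R-related to itself.
Symmetric (axiom B): no — 1 R 4 but not 4 R 1.
Euclidean (axiom 5): no — 2 R 4 and 2 R 1, but not 4 R 1.
So F validates K, T; KTB would additionally require R to be symmetric. The strongest is T.

T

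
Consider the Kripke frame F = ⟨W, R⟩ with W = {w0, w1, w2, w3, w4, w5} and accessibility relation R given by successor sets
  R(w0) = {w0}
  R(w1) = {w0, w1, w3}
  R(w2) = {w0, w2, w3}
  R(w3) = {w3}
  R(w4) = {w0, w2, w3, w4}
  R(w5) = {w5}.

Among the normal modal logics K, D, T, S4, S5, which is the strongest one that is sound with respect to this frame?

S4

Serial (axiom D): yes — every world has a successor (e.g. w0 R w0).
Reflexive (axiom T): yes — every world is R-related to itself.
Transitive (axiom 4): yes — every two-step R-path is closed by a direct edge.
Euclidean (axiom 5): no — w1 R w0 and w1 R w3, but not w0 R w3.
So F validates K, D, T, S4; S5 would additionally require R to be Euclidean. The strongest is S4.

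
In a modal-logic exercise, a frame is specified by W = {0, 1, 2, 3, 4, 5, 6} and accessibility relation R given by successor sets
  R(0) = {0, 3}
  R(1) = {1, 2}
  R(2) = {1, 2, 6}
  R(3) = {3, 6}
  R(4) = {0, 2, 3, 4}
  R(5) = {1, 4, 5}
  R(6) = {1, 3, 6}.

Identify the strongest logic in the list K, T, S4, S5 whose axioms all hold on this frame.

Reflexive (axiom T): yes — every world is R-related to itself.
Transitive (axiom 4): no — 0 R 3 and 3 R 6, but not 0 R 6.
Euclidean (axiom 5): no — 2 R 1 and 2 R 6, but not 1 R 6.
So F validates K, T; S4 would additionally require R to be transitive. The strongest is T.

T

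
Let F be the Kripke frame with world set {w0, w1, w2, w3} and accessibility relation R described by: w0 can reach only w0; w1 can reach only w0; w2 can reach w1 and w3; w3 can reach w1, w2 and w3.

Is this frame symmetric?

Symmetric: no — w1 R w0 but not w0 R w1.

No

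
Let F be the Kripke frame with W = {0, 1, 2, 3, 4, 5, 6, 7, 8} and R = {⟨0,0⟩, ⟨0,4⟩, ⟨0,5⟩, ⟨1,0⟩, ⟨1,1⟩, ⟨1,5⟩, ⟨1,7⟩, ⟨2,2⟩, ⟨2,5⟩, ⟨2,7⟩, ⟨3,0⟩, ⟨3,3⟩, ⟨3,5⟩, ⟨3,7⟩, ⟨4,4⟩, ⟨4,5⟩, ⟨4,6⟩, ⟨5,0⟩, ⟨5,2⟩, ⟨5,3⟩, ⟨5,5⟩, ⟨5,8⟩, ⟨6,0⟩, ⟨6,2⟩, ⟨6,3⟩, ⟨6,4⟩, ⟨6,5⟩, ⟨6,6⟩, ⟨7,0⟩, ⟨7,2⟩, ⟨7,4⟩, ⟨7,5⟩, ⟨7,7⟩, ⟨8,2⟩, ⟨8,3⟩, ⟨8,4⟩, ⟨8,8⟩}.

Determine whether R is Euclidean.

Euclidean: no — 0 R 5 and 0 R 4, but not 5 R 4.

No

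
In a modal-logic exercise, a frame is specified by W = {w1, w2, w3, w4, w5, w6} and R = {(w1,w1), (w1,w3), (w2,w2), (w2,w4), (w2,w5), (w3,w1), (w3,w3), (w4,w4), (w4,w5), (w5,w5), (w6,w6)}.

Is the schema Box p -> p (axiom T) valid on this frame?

Yes

Axiom T corresponds to the accessibility relation being reflexive.
Reflexive: yes — every world is R-related to itself.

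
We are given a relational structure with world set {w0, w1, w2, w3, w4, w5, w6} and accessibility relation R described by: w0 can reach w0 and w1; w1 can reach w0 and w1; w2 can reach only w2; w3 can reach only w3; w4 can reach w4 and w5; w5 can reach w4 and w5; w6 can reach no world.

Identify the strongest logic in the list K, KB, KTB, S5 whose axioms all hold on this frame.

Symmetric (axiom B): yes — every pair in R has its reverse in R.
Reflexive (axiom T): no — w6 is not related to itself.
Euclidean (axiom 5): yes — any two successors of a common world are R-related.
So F validates K, KB; KTB would additionally require R to be reflexive. The strongest is KB.

KB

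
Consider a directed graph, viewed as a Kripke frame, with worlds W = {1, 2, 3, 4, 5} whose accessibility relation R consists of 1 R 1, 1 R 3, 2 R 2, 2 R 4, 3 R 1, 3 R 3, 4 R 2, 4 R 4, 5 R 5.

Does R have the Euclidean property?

Euclidean: yes — any two successors of a common world are R-related.

Yes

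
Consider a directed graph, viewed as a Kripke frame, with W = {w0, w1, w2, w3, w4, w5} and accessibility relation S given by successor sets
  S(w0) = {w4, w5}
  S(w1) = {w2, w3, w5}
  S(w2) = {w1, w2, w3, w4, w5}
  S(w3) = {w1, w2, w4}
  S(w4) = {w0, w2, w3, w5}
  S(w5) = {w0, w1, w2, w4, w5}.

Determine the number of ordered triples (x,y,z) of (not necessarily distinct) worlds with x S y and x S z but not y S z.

32

Enumerating: (w0,w4,w4), (w1,w3,w3), (w1,w3,w5), (w1,w5,w3), (w2,w1,w1), (w2,w1,w4), (w2,w3,w3), (w2,w3,w5), (w2,w4,w1), (w2,w4,w4), (w2,w5,w3), (w3,w1,w1), … and 20 more.
Total: 32.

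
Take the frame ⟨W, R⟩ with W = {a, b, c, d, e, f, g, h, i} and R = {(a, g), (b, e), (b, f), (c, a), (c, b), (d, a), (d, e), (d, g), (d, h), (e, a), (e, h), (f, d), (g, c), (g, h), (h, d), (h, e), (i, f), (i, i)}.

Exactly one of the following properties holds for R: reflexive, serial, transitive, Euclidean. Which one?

serial

Reflexive: no — a is not related to itself.
Serial: yes — every world has a successor (e.g. a R g).
Transitive: no — a R g and g R c, but not a R c.
Euclidean: no — b R e and b R f, but not e R f.
Only serial holds.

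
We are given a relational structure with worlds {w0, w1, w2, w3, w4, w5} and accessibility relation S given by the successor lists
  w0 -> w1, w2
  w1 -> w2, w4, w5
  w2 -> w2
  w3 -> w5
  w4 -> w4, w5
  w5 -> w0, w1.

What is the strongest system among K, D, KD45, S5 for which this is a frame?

D

Serial (axiom D): yes — every world has a successor (e.g. w0 S w1).
Euclidean (axiom 5): no — w0 S w2 and w0 S w1, but not w2 S w1.
Transitive (axiom 4): no — w0 S w1 and w1 S w4, but not w0 S w4.
Reflexive (axiom T): no — w0 is not related to itself.
So F validates K, D; KD45 would additionally require S to be Euclidean and transitive. The strongest is D.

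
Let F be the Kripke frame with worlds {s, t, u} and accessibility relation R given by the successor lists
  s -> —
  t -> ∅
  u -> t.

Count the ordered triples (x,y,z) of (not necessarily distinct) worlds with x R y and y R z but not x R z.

R is transitive; there are no such tuples.

0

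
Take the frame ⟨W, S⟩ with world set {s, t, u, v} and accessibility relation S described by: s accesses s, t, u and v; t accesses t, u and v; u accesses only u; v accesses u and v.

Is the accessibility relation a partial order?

Yes

Reflexive: yes — every world is S-related to itself.
Transitive: yes — every two-step S-path is closed by a direct edge.
Antisymmetric: yes — no distinct pair is related both ways.
So S is a partial order.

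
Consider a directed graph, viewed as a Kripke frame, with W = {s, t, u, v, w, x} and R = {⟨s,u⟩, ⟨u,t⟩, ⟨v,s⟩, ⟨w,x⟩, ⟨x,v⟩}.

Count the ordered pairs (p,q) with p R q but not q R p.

Enumerating: (s,u), (u,t), (v,s), (w,x), (x,v).

5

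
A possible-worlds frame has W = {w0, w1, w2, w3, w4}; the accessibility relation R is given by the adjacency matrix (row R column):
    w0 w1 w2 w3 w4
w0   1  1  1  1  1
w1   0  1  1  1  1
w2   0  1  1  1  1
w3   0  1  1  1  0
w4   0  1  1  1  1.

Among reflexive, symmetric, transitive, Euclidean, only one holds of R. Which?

reflexive

Reflexive: yes — every world is R-related to itself.
Symmetric: no — w0 R w1 but not w1 R w0.
Transitive: no — w3 R w1 and w1 R w4, but not w3 R w4.
Euclidean: no — w0 R w3 and w0 R w4, but not w3 R w4.
Only reflexive holds.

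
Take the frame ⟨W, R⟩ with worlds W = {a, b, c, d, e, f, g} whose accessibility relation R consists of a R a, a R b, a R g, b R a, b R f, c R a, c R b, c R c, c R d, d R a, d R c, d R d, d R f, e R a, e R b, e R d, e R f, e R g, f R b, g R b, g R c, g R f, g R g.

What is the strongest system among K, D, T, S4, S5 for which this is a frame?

D

Serial (axiom D): yes — every world has a successor (e.g. a R a).
Reflexive (axiom T): no — b is not related to itself.
Transitive (axiom 4): no — a R b and b R f, but not a R f.
Euclidean (axiom 5): no — a R b and a R g, but not b R g.
So F validates K, D; T would additionally require R to be reflexive. The strongest is D.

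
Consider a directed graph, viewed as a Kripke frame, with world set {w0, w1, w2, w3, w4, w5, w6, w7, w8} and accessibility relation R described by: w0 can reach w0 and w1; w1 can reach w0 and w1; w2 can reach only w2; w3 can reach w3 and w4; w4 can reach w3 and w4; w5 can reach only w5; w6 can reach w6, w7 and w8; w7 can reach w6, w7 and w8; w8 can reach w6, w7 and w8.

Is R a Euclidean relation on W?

Euclidean: yes — any two successors of a common world are R-related.

Yes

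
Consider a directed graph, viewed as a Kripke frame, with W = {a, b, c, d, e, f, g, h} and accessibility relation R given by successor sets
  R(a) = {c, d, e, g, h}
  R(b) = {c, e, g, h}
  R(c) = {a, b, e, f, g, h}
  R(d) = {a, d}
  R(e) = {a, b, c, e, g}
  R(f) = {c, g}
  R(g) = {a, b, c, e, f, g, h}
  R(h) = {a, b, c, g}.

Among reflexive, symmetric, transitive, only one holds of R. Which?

symmetric

Reflexive: no — a is not related to itself.
Symmetric: yes — every pair in R has its reverse in R.
Transitive: no — a R c and c R b, but not a R b.
Only symmetric holds.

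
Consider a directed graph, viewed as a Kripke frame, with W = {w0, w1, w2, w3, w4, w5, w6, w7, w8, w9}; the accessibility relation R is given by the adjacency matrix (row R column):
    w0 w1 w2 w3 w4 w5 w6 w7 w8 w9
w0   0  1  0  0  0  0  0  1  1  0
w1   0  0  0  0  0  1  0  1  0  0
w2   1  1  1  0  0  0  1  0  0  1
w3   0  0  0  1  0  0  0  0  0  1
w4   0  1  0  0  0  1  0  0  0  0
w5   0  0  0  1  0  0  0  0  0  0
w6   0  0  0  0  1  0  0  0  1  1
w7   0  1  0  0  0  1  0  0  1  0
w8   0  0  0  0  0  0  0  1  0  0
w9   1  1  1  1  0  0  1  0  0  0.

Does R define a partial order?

No

Reflexive: no — w0 is not related to itself.
Transitive: no — w0 R w1 and w1 R w5, but not w0 R w5.
Antisymmetric: no — w1 R w7 and w7 R w1 with w1 ≠ w7.
So R is not a partial order.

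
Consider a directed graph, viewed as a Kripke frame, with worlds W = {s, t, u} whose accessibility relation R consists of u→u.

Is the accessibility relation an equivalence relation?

No

Reflexive: no — s is not related to itself.
Symmetric: yes — every pair in R has its reverse in R.
Transitive: yes — every two-step R-path is closed by a direct edge.
So R is not an equivalence relation.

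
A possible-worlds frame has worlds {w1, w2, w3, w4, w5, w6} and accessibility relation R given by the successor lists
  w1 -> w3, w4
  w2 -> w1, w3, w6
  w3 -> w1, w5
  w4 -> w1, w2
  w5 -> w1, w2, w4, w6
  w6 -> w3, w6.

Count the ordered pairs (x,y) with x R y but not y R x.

Enumerating: (w2,w1), (w2,w3), (w2,w6), (w3,w5), (w4,w2), (w5,w1), (w5,w2), (w5,w4), (w5,w6), (w6,w3).

10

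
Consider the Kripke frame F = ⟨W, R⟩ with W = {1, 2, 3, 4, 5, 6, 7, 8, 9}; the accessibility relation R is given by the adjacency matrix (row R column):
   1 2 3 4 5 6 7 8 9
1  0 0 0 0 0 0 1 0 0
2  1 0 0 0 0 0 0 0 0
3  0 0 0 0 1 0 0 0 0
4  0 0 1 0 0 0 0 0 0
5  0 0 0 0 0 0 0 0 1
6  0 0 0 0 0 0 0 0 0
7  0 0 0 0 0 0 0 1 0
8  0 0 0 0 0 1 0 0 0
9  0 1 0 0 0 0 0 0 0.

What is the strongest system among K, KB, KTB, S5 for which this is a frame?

Symmetric (axiom B): no — 1 R 7 but not 7 R 1.
Reflexive (axiom T): no — 1 is not related to itself.
Euclidean (axiom 5): no — 1 R 7 and 1 R 7, but not 7 R 7.
So F validates K; KB would additionally require R to be symmetric. The strongest is K.

K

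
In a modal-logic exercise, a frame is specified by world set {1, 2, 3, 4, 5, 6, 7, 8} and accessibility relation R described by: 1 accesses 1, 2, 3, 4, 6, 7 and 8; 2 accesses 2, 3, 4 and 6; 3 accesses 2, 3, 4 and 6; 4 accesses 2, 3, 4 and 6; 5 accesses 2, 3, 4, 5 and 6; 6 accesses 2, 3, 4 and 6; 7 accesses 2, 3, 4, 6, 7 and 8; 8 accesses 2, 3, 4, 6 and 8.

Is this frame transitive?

Transitive: yes — every two-step R-path is closed by a direct edge.

Yes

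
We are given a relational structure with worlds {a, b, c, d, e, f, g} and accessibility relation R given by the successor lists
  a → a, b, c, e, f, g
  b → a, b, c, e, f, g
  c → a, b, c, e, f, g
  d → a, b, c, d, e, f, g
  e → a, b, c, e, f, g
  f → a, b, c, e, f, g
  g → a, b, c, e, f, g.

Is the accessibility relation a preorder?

Yes

Reflexive: yes — every world is R-related to itself.
Transitive: yes — every two-step R-path is closed by a direct edge.
So R is a preorder.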